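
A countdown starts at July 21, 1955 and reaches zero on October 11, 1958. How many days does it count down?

1178

Jul 21, 1955 → Jul 21, 1956: 366 days (Feb 29, 1956 is in that span).
Jul 21, 1956 → Jul 21, 1957: 365 days.
Jul 21, 1957 → Jul 21, 1958: 365 days.
Jul 21, 1958 → Aug 21, 1958: 31 days (July has 31).
Aug 21, 1958 → Sep 21, 1958: 31 days (August has 31).
Sep 21, 1958 → Oct 11, 1958: 20 days.
Total: 1178 days.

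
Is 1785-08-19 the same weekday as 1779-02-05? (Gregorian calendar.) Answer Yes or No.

From Feb 5, 1779 to Aug 19, 1785 is 2387 days.
2387 mod 7 = 0, so they are the same weekday.
(Feb 5, 1779 is a Friday; Aug 19, 1785 is a Friday.)

Yes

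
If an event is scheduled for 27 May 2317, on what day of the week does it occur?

Doomsday rule: the anchor day for the 2300s is Wednesday. For year 17: 17÷12 = 1 r 5, and 5÷4 = 1, so 1+5+1 = 7.
Wednesday + 7 ≡ Wednesday — that's 2317's doomsday.
In May the doomsday date is May 9.
May 27 is 18 days after May 9; 18 mod 7 = 4, so Wednesday + 4 = Sunday.

Sunday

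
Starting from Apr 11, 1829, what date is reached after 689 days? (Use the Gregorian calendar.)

+365 (one year) → Apr 11, 1830 (324 left).
Apr has 30 days: +20 → May 1, 1830 (304 left).
May has 31 days: +31 → Jun 1, 1830 (273 left).
Jun has 30 days: +30 → Jul 1, 1830 (243 left).
Jul has 31 days: +31 → Aug 1, 1830 (212 left).
Aug has 31 days: +31 → Sep 1, 1830 (181 left).
Sep has 30 days: +30 → Oct 1, 1830 (151 left).
Oct has 31 days: +31 → Nov 1, 1830 (120 left).
Nov has 30 days: +30 → Dec 1, 1830 (90 left).
Dec has 31 days: +31 → Jan 1, 1831 (59 left).
Jan has 31 days: +31 → Feb 1, 1831 (28 left).
Feb has 28 days: +28 → Mar 1, 1831 (0 left).

March 1, 1831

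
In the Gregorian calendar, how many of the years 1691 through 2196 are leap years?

Multiples of 4 in [1691,2196]: 127.
Of those, multiples of 100: 5 (not leap unless ÷400).
Multiples of 400: 1.
Leap years = 127 − 5 + 1 = 123.

123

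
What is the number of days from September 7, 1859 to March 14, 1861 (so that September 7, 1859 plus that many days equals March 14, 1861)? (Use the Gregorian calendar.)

Sep 7, 1859 → Sep 7, 1860: 366 days (Feb 29, 1860 is in that span).
Sep 7, 1860 → Oct 7, 1860: 30 days (September has 30).
Oct 7, 1860 → Nov 7, 1860: 31 days (October has 31).
Nov 7, 1860 → Dec 7, 1860: 30 days (November has 30).
Dec 7, 1860 → Jan 7, 1861: 31 days (December has 31).
Jan 7, 1861 → Feb 7, 1861: 31 days (January has 31).
Feb 7, 1861 → Mar 7, 1861: 28 days (February has 28).
Mar 7, 1861 → Mar 14, 1861: 7 days.
Total: 554 days.

554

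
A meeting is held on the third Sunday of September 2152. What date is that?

September 1, 2152 is a Friday.
The first Sunday is therefore September 3 (2 days later).
The third Sunday is 3 + 2×7 = September 17.

September 17, 2152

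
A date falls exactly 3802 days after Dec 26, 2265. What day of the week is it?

Wednesday

First find the weekday of Dec 26, 2265. Doomsday rule: the anchor day for the 2200s is Friday. For year 65: 65÷12 = 5 r 5, and 5÷4 = 1, so 5+5+1 = 11.
Friday + 11 ≡ Tuesday — that's 2265's doomsday.
In December the doomsday date is Dec 12.
Dec 26 is 14 days after Dec 12; 14 mod 7 = 0, so Tuesday + 0 = Tuesday.
3802 mod 7 = 1, so 3802 days after a Tuesday is Tuesday + 1 = Wednesday.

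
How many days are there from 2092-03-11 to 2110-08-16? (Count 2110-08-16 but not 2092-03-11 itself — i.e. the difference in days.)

Mar 11, 2092 → Mar 11, 2093: 365 days.
Mar 11, 2093 → Mar 11, 2094: 365 days.
Mar 11, 2094 → Mar 11, 2095: 365 days.
Mar 11, 2095 → Mar 11, 2096: 366 days (Feb 29, 2096 is in that span).
Mar 11, 2096 → Mar 11, 2097: 365 days.
Mar 11, 2097 → Mar 11, 2098: 365 days.
Mar 11, 2098 → Mar 11, 2099: 365 days.
Mar 11, 2099 → Mar 11, 2100: 365 days.
Mar 11, 2100 → Mar 11, 2101: 365 days.
Mar 11, 2101 → Mar 11, 2102: 365 days.
Mar 11, 2102 → Mar 11, 2103: 365 days.
Mar 11, 2103 → Mar 11, 2104: 366 days (Feb 29, 2104 is in that span).
Mar 11, 2104 → Mar 11, 2105: 365 days.
Mar 11, 2105 → Mar 11, 2106: 365 days.
Mar 11, 2106 → Mar 11, 2107: 365 days.
Mar 11, 2107 → Mar 11, 2108: 366 days (Feb 29, 2108 is in that span).
Mar 11, 2108 → Mar 11, 2109: 365 days.
Mar 11, 2109 → Mar 11, 2110: 365 days.
Mar 11, 2110 → Apr 11, 2110: 31 days (March has 31).
Apr 11, 2110 → May 11, 2110: 30 days (April has 30).
May 11, 2110 → Jun 11, 2110: 31 days (May has 31).
Jun 11, 2110 → Jul 11, 2110: 30 days (June has 30).
Jul 11, 2110 → Aug 11, 2110: 31 days (July has 31).
Aug 11, 2110 → Aug 16, 2110: 5 days.
Total: 6731 days.

6731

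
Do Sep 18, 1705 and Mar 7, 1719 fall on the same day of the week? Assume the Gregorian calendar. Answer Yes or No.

No

From Sep 18, 1705 to Mar 7, 1719 is 4918 days.
4918 mod 7 = 4, so they are different weekdays.
(Sep 18, 1705 is a Friday; Mar 7, 1719 is a Tuesday.)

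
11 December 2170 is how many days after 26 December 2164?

Dec 26, 2164 → Dec 26, 2165: 365 days.
Dec 26, 2165 → Dec 26, 2166: 365 days.
Dec 26, 2166 → Dec 26, 2167: 365 days.
Dec 26, 2167 → Dec 26, 2168: 366 days (Feb 29, 2168 is in that span).
Dec 26, 2168 → Dec 26, 2169: 365 days.
Dec 26, 2169 → Jan 26, 2170: 31 days (December has 31).
Jan 26, 2170 → Feb 26, 2170: 31 days (January has 31).
Feb 26, 2170 → Mar 26, 2170: 28 days (February has 28).
Mar 26, 2170 → Apr 26, 2170: 31 days (March has 31).
Apr 26, 2170 → May 26, 2170: 30 days (April has 30).
May 26, 2170 → Jun 26, 2170: 31 days (May has 31).
Jun 26, 2170 → Jul 26, 2170: 30 days (June has 30).
Jul 26, 2170 → Aug 26, 2170: 31 days (July has 31).
Aug 26, 2170 → Sep 26, 2170: 31 days (August has 31).
Sep 26, 2170 → Oct 26, 2170: 30 days (September has 30).
Oct 26, 2170 → Nov 26, 2170: 31 days (October has 31).
Nov 26, 2170 → Dec 11, 2170: 15 days.
Total: 2176 days.

2176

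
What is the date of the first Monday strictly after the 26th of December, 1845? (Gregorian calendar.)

Dec 26, 1845 is a Friday.
From Friday to the next Monday is 3 days.
Dec 26, 1845 + 3 = Dec 29, 1845.

December 29, 1845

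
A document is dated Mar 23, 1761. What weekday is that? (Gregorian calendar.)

Monday

Doomsday rule: the anchor day for the 1700s is Sunday. For year 61: 61÷12 = 5 r 1, and 1÷4 = 0, so 5+1+0 = 6.
Sunday + 6 ≡ Saturday — that's 1761's doomsday.
In March the doomsday date is Mar 14.
Mar 23 is 9 days after Mar 14; 9 mod 7 = 2, so Saturday + 2 = Monday.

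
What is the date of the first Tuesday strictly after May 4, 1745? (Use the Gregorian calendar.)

May 4, 1745 is a Tuesday.
From Tuesday to the next Tuesday is 7 days.
May 4, 1745 + 7 = May 11, 1745.

May 11, 1745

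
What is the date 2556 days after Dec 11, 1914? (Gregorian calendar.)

December 10, 1921

+365 (one year) → Dec 11, 1915 (2191 left).
+366 (one year; includes Feb 29, 1916) → Dec 11, 1916 (1825 left).
+365 (one year) → Dec 11, 1917 (1460 left).
+365 (one year) → Dec 11, 1918 (1095 left).
+365 (one year) → Dec 11, 1919 (730 left).
+366 (one year; includes Feb 29, 1920) → Dec 11, 1920 (364 left).
Dec has 31 days: +21 → Jan 1, 1921 (343 left).
Jan has 31 days: +31 → Feb 1, 1921 (312 left).
Feb has 28 days: +28 → Mar 1, 1921 (284 left).
Mar has 31 days: +31 → Apr 1, 1921 (253 left).
Apr has 30 days: +30 → May 1, 1921 (223 left).
May has 31 days: +31 → Jun 1, 1921 (192 left).
Jun has 30 days: +30 → Jul 1, 1921 (162 left).
Jul has 31 days: +31 → Aug 1, 1921 (131 left).
Aug has 31 days: +31 → Sep 1, 1921 (100 left).
Sep has 30 days: +30 → Oct 1, 1921 (70 left).
Oct has 31 days: +31 → Nov 1, 1921 (39 left).
Nov has 30 days: +30 → Dec 1, 1921 (9 left).
+9 → Dec 10, 1921.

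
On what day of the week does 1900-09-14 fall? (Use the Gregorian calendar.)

Doomsday rule: the anchor day for the 1900s is Wednesday. For year 00: 0÷12 = 0 r 0, and 0÷4 = 0, so 0+0+0 = 0.
Wednesday + 0 ≡ Wednesday — that's 1900's doomsday.
In September the doomsday date is Sep 5.
Sep 14 is 9 days after Sep 5; 9 mod 7 = 2, so Wednesday + 2 = Friday.

Friday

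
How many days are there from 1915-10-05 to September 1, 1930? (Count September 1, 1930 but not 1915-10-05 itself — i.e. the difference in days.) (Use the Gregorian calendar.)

Oct 5, 1915 → Oct 5, 1916: 366 days (Feb 29, 1916 is in that span).
Oct 5, 1916 → Oct 5, 1917: 365 days.
Oct 5, 1917 → Oct 5, 1918: 365 days.
Oct 5, 1918 → Oct 5, 1919: 365 days.
Oct 5, 1919 → Oct 5, 1920: 366 days (Feb 29, 1920 is in that span).
Oct 5, 1920 → Oct 5, 1921: 365 days.
Oct 5, 1921 → Oct 5, 1922: 365 days.
Oct 5, 1922 → Oct 5, 1923: 365 days.
Oct 5, 1923 → Oct 5, 1924: 366 days (Feb 29, 1924 is in that span).
Oct 5, 1924 → Oct 5, 1925: 365 days.
Oct 5, 1925 → Oct 5, 1926: 365 days.
Oct 5, 1926 → Oct 5, 1927: 365 days.
Oct 5, 1927 → Oct 5, 1928: 366 days (Feb 29, 1928 is in that span).
Oct 5, 1928 → Oct 5, 1929: 365 days.
Oct 5, 1929 → Nov 5, 1929: 31 days (October has 31).
Nov 5, 1929 → Dec 5, 1929: 30 days (November has 30).
Dec 5, 1929 → Jan 5, 1930: 31 days (December has 31).
Jan 5, 1930 → Feb 5, 1930: 31 days (January has 31).
Feb 5, 1930 → Mar 5, 1930: 28 days (February has 28).
Mar 5, 1930 → Apr 5, 1930: 31 days (March has 31).
Apr 5, 1930 → May 5, 1930: 30 days (April has 30).
May 5, 1930 → Jun 5, 1930: 31 days (May has 31).
Jun 5, 1930 → Jul 5, 1930: 30 days (June has 30).
Jul 5, 1930 → Aug 5, 1930: 31 days (July has 31).
Aug 5, 1930 → Sep 1, 1930: 27 days.
Total: 5445 days.

5445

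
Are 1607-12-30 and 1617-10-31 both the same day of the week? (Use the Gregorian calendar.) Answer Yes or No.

No

From Dec 30, 1607 to Oct 31, 1617 is 3593 days.
3593 mod 7 = 2, so they are different weekdays.
(Dec 30, 1607 is a Sunday; Oct 31, 1617 is a Tuesday.)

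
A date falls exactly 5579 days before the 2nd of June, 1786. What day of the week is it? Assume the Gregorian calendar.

First find the weekday of Jun 2, 1786. Doomsday rule: the anchor day for the 1700s is Sunday. For year 86: 86÷12 = 7 r 2, and 2÷4 = 0, so 7+2+0 = 9.
Sunday + 9 ≡ Tuesday — that's 1786's doomsday.
In June the doomsday date is Jun 6.
Jun 2 is 4 days before Jun 6; 4 mod 7 = 4, so Tuesday − 4 = Friday.
5579 mod 7 = 0, so 5579 days before a Friday is Friday − 0 = Friday.

Friday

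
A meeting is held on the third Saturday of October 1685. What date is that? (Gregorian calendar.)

October 1, 1685 is a Monday.
The first Saturday is therefore October 6 (5 days later).
The third Saturday is 6 + 2×7 = October 20.

October 20, 1685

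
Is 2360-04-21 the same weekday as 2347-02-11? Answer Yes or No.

No

From Feb 11, 2347 to Apr 21, 2360 is 4818 days.
4818 mod 7 = 2, so they are different weekdays.
(Feb 11, 2347 is a Tuesday; Apr 21, 2360 is a Thursday.)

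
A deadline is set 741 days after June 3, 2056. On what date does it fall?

+365 (one year) → Jun 3, 2057 (376 left).
Jun has 30 days: +28 → Jul 1, 2057 (348 left).
Jul has 31 days: +31 → Aug 1, 2057 (317 left).
Aug has 31 days: +31 → Sep 1, 2057 (286 left).
Sep has 30 days: +30 → Oct 1, 2057 (256 left).
Oct has 31 days: +31 → Nov 1, 2057 (225 left).
Nov has 30 days: +30 → Dec 1, 2057 (195 left).
Dec has 31 days: +31 → Jan 1, 2058 (164 left).
Jan has 31 days: +31 → Feb 1, 2058 (133 left).
Feb has 28 days: +28 → Mar 1, 2058 (105 left).
Mar has 31 days: +31 → Apr 1, 2058 (74 left).
Apr has 30 days: +30 → May 1, 2058 (44 left).
May has 31 days: +31 → Jun 1, 2058 (13 left).
+13 → Jun 14, 2058.

June 14, 2058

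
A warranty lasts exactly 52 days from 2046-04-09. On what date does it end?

Apr has 30 days: +22 → May 1, 2046 (30 left).
+30 → May 31, 2046.

May 31, 2046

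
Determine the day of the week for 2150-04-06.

January 1, 2150 is a Thursday.
Jan 1, 2150 → Feb 1, 2150: 31 days (January has 31).
Feb 1, 2150 → Mar 1, 2150: 28 days (February has 28).
Mar 1, 2150 → Apr 1, 2150: 31 days (March has 31).
Apr 1, 2150 → Apr 6, 2150: 5 days.
Total: 95 days.
95 mod 7 = 4, so Thursday + 4 = Monday.

Monday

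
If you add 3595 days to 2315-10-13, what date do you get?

August 16, 2325

+366 (one year; includes Feb 29, 2316) → Oct 13, 2316 (3229 left).
+365 (one year) → Oct 13, 2317 (2864 left).
+365 (one year) → Oct 13, 2318 (2499 left).
+365 (one year) → Oct 13, 2319 (2134 left).
+366 (one year; includes Feb 29, 2320) → Oct 13, 2320 (1768 left).
+365 (one year) → Oct 13, 2321 (1403 left).
+365 (one year) → Oct 13, 2322 (1038 left).
+365 (one year) → Oct 13, 2323 (673 left).
+366 (one year; includes Feb 29, 2324) → Oct 13, 2324 (307 left).
Oct has 31 days: +19 → Nov 1, 2324 (288 left).
Nov has 30 days: +30 → Dec 1, 2324 (258 left).
Dec has 31 days: +31 → Jan 1, 2325 (227 left).
Jan has 31 days: +31 → Feb 1, 2325 (196 left).
Feb has 28 days: +28 → Mar 1, 2325 (168 left).
Mar has 31 days: +31 → Apr 1, 2325 (137 left).
Apr has 30 days: +30 → May 1, 2325 (107 left).
May has 31 days: +31 → Jun 1, 2325 (76 left).
Jun has 30 days: +30 → Jul 1, 2325 (46 left).
Jul has 31 days: +31 → Aug 1, 2325 (15 left).
+15 → Aug 16, 2325.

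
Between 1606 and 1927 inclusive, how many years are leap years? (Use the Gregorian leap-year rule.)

77

Multiples of 4 in [1606,1927]: 80.
Of those, multiples of 100: 3 (not leap unless ÷400).
Multiples of 400: 0.
Leap years = 80 − 3 + 0 = 77.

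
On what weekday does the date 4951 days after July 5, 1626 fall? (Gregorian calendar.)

Tuesday

First find the weekday of Jul 5, 1626. Doomsday rule: the anchor day for the 1600s is Tuesday. For year 26: 26÷12 = 2 r 2, and 2÷4 = 0, so 2+2+0 = 4.
Tuesday + 4 ≡ Saturday — that's 1626's doomsday.
In July the doomsday date is Jul 11.
Jul 5 is 6 days before Jul 11; 6 mod 7 = 6, so Saturday − 6 = Sunday.
4951 mod 7 = 2, so 4951 days after a Sunday is Sunday + 2 = Tuesday.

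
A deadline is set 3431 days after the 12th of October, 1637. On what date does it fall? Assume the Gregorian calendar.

+365 (one year) → Oct 12, 1638 (3066 left).
+365 (one year) → Oct 12, 1639 (2701 left).
+366 (one year; includes Feb 29, 1640) → Oct 12, 1640 (2335 left).
+365 (one year) → Oct 12, 1641 (1970 left).
+365 (one year) → Oct 12, 1642 (1605 left).
+365 (one year) → Oct 12, 1643 (1240 left).
+366 (one year; includes Feb 29, 1644) → Oct 12, 1644 (874 left).
+365 (one year) → Oct 12, 1645 (509 left).
+365 (one year) → Oct 12, 1646 (144 left).
Oct has 31 days: +20 → Nov 1, 1646 (124 left).
Nov has 30 days: +30 → Dec 1, 1646 (94 left).
Dec has 31 days: +31 → Jan 1, 1647 (63 left).
Jan has 31 days: +31 → Feb 1, 1647 (32 left).
Feb has 28 days: +28 → Mar 1, 1647 (4 left).
+4 → Mar 5, 1647.

March 5, 1647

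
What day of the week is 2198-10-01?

Monday

January 1, 2198 is a Monday.
Jan 1, 2198 → Feb 1, 2198: 31 days (January has 31).
Feb 1, 2198 → Mar 1, 2198: 28 days (February has 28).
Mar 1, 2198 → Apr 1, 2198: 31 days (March has 31).
Apr 1, 2198 → May 1, 2198: 30 days (April has 30).
May 1, 2198 → Jun 1, 2198: 31 days (May has 31).
Jun 1, 2198 → Jul 1, 2198: 30 days (June has 30).
Jul 1, 2198 → Aug 1, 2198: 31 days (July has 31).
Aug 1, 2198 → Sep 1, 2198: 31 days (August has 31).
Sep 1, 2198 → Oct 1, 2198: 30 days.
Total: 273 days.
273 mod 7 = 0, so Monday + 0 = Monday.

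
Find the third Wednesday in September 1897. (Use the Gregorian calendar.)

September 1, 1897 is a Wednesday.
The first Wednesday is therefore September 1 (same day).
The third Wednesday is 1 + 2×7 = September 15.

September 15, 1897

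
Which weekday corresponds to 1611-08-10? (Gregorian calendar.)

Wednesday

Doomsday rule: the anchor day for the 1600s is Tuesday. For year 11: 11÷12 = 0 r 11, and 11÷4 = 2, so 0+11+2 = 13.
Tuesday + 13 ≡ Monday — that's 1611's doomsday.
In August the doomsday date is Aug 8.
Aug 10 is 2 days after Aug 8; 2 mod 7 = 2, so Monday + 2 = Wednesday.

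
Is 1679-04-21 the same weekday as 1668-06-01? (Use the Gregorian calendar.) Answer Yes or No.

Yes

From Jun 1, 1668 to Apr 21, 1679 is 3976 days.
3976 mod 7 = 0, so they are the same weekday.
(Jun 1, 1668 is a Friday; Apr 21, 1679 is a Friday.)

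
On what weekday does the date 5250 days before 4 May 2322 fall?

May 4, 2322 is a Thursday.
5250 mod 7 = 0, so 5250 days before a Thursday is Thursday − 0 = Thursday.

Thursday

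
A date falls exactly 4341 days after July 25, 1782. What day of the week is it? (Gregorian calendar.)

Jul 25, 1782 is a Thursday.
4341 mod 7 = 1, so 4341 days after a Thursday is Thursday + 1 = Friday.

Friday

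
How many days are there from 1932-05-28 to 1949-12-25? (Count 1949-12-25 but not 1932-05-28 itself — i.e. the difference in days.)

May 28, 1932 → May 28, 1933: 365 days.
May 28, 1933 → May 28, 1934: 365 days.
May 28, 1934 → May 28, 1935: 365 days.
May 28, 1935 → May 28, 1936: 366 days (Feb 29, 1936 is in that span).
May 28, 1936 → May 28, 1937: 365 days.
May 28, 1937 → May 28, 1938: 365 days.
May 28, 1938 → May 28, 1939: 365 days.
May 28, 1939 → May 28, 1940: 366 days (Feb 29, 1940 is in that span).
May 28, 1940 → May 28, 1941: 365 days.
May 28, 1941 → May 28, 1942: 365 days.
May 28, 1942 → May 28, 1943: 365 days.
May 28, 1943 → May 28, 1944: 366 days (Feb 29, 1944 is in that span).
May 28, 1944 → May 28, 1945: 365 days.
May 28, 1945 → May 28, 1946: 365 days.
May 28, 1946 → May 28, 1947: 365 days.
May 28, 1947 → May 28, 1948: 366 days (Feb 29, 1948 is in that span).
May 28, 1948 → May 28, 1949: 365 days.
May 28, 1949 → Jun 28, 1949: 31 days (May has 31).
Jun 28, 1949 → Jul 28, 1949: 30 days (June has 30).
Jul 28, 1949 → Aug 28, 1949: 31 days (July has 31).
Aug 28, 1949 → Sep 28, 1949: 31 days (August has 31).
Sep 28, 1949 → Oct 28, 1949: 30 days (September has 30).
Oct 28, 1949 → Nov 28, 1949: 31 days (October has 31).
Nov 28, 1949 → Dec 25, 1949: 27 days.
Total: 6420 days.

6420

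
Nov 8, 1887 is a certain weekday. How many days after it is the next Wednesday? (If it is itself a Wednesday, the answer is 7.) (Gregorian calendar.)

Nov 8, 1887 is a Tuesday.
From Tuesday to the next Wednesday is 1 day.

1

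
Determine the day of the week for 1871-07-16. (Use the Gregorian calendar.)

Sunday

Doomsday rule: the anchor day for the 1800s is Friday. For year 71: 71÷12 = 5 r 11, and 11÷4 = 2, so 5+11+2 = 18.
Friday + 18 ≡ Tuesday — that's 1871's doomsday.
In July the doomsday date is Jul 11.
Jul 16 is 5 days after Jul 11; 5 mod 7 = 5, so Tuesday + 5 = Sunday.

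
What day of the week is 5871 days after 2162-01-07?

First find the weekday of Jan 7, 2162. Doomsday rule: the anchor day for the 2100s is Sunday. For year 62: 62÷12 = 5 r 2, and 2÷4 = 0, so 5+2+0 = 7.
Sunday + 7 ≡ Sunday — that's 2162's doomsday.
In January the doomsday date is Jan 3 (2162 is not a leap year).
Jan 7 is 4 days after Jan 3; 4 mod 7 = 4, so Sunday + 4 = Thursday.
5871 mod 7 = 5, so 5871 days after a Thursday is Thursday + 5 = Tuesday.

Tuesday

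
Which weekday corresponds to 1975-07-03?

Thursday

January 1, 1975 is a Wednesday.
Jan 1, 1975 → Feb 1, 1975: 31 days (January has 31).
Feb 1, 1975 → Mar 1, 1975: 28 days (February has 28).
Mar 1, 1975 → Apr 1, 1975: 31 days (March has 31).
Apr 1, 1975 → May 1, 1975: 30 days (April has 30).
May 1, 1975 → Jun 1, 1975: 31 days (May has 31).
Jun 1, 1975 → Jul 1, 1975: 30 days (June has 30).
Jul 1, 1975 → Jul 3, 1975: 2 days.
Total: 183 days.
183 mod 7 = 1, so Wednesday + 1 = Thursday.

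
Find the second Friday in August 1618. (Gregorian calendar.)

August 10, 1618

August 1, 1618 is a Wednesday.
The first Friday is therefore August 3 (2 days later).
The second Friday is 3 + 1×7 = August 10.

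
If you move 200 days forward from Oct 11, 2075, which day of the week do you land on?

First find the weekday of Oct 11, 2075. Doomsday rule: the anchor day for the 2000s is Tuesday. For year 75: 75÷12 = 6 r 3, and 3÷4 = 0, so 6+3+0 = 9.
Tuesday + 9 ≡ Thursday — that's 2075's doomsday.
In October the doomsday date is Oct 10.
Oct 11 is 1 day after Oct 10; 1 mod 7 = 1, so Thursday + 1 = Friday.
200 mod 7 = 4, so 200 days after a Friday is Friday + 4 = Tuesday.

Tuesday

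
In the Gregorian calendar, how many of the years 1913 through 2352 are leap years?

Multiples of 4 in [1913,2352]: 110.
Of those, multiples of 100: 4 (not leap unless ÷400).
Multiples of 400: 1.
Leap years = 110 − 4 + 1 = 107.

107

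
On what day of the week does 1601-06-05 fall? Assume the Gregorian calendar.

Doomsday rule: the anchor day for the 1600s is Tuesday. For year 01: 1÷12 = 0 r 1, and 1÷4 = 0, so 0+1+0 = 1.
Tuesday + 1 ≡ Wednesday — that's 1601's doomsday.
In June the doomsday date is Jun 6.
Jun 5 is 1 day before Jun 6; 1 mod 7 = 1, so Wednesday − 1 = Tuesday.

Tuesday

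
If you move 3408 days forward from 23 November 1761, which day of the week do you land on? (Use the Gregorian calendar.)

First find the weekday of Nov 23, 1761. Doomsday rule: the anchor day for the 1700s is Sunday. For year 61: 61÷12 = 5 r 1, and 1÷4 = 0, so 5+1+0 = 6.
Sunday + 6 ≡ Saturday — that's 1761's doomsday.
In November the doomsday date is Nov 7.
Nov 23 is 16 days after Nov 7; 16 mod 7 = 2, so Saturday + 2 = Monday.
3408 mod 7 = 6, so 3408 days after a Monday is Monday + 6 = Sunday.

Sunday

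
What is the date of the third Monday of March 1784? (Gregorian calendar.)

March 15, 1784

March 1, 1784 is a Monday.
The first Monday is therefore March 1 (same day).
The third Monday is 1 + 2×7 = March 15.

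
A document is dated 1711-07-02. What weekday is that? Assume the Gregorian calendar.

Doomsday rule: the anchor day for the 1700s is Sunday. For year 11: 11÷12 = 0 r 11, and 11÷4 = 2, so 0+11+2 = 13.
Sunday + 13 ≡ Saturday — that's 1711's doomsday.
In July the doomsday date is Jul 11.
Jul 2 is 9 days before Jul 11; 9 mod 7 = 2, so Saturday − 2 = Thursday.

Thursday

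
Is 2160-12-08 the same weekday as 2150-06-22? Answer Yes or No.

Yes

From Jun 22, 2150 to Dec 8, 2160 is 3822 days.
3822 mod 7 = 0, so they are the same weekday.
(Jun 22, 2150 is a Monday; Dec 8, 2160 is a Monday.)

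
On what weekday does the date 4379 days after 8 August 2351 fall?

Sunday

First find the weekday of Aug 8, 2351. Doomsday rule: the anchor day for the 2300s is Wednesday. For year 51: 51÷12 = 4 r 3, and 3÷4 = 0, so 4+3+0 = 7.
Wednesday + 7 ≡ Wednesday — that's 2351's doomsday.
In August the doomsday date is Aug 8.
Aug 8 is the doomsday itself: Wednesday.
4379 mod 7 = 4, so 4379 days after a Wednesday is Wednesday + 4 = Sunday.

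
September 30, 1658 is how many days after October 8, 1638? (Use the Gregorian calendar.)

7297

Oct 8, 1638 → Oct 8, 1639: 365 days.
Oct 8, 1639 → Oct 8, 1640: 366 days (Feb 29, 1640 is in that span).
Oct 8, 1640 → Oct 8, 1641: 365 days.
Oct 8, 1641 → Oct 8, 1642: 365 days.
Oct 8, 1642 → Oct 8, 1643: 365 days.
Oct 8, 1643 → Oct 8, 1644: 366 days (Feb 29, 1644 is in that span).
Oct 8, 1644 → Oct 8, 1645: 365 days.
Oct 8, 1645 → Oct 8, 1646: 365 days.
Oct 8, 1646 → Oct 8, 1647: 365 days.
Oct 8, 1647 → Oct 8, 1648: 366 days (Feb 29, 1648 is in that span).
Oct 8, 1648 → Oct 8, 1649: 365 days.
Oct 8, 1649 → Oct 8, 1650: 365 days.
Oct 8, 1650 → Oct 8, 1651: 365 days.
Oct 8, 1651 → Oct 8, 1652: 366 days (Feb 29, 1652 is in that span).
Oct 8, 1652 → Oct 8, 1653: 365 days.
Oct 8, 1653 → Oct 8, 1654: 365 days.
Oct 8, 1654 → Oct 8, 1655: 365 days.
Oct 8, 1655 → Oct 8, 1656: 366 days (Feb 29, 1656 is in that span).
Oct 8, 1656 → Oct 8, 1657: 365 days.
Oct 8, 1657 → Nov 8, 1657: 31 days (October has 31).
Nov 8, 1657 → Dec 8, 1657: 30 days (November has 30).
Dec 8, 1657 → Jan 8, 1658: 31 days (December has 31).
Jan 8, 1658 → Feb 8, 1658: 31 days (January has 31).
Feb 8, 1658 → Mar 8, 1658: 28 days (February has 28).
Mar 8, 1658 → Apr 8, 1658: 31 days (March has 31).
Apr 8, 1658 → May 8, 1658: 30 days (April has 30).
May 8, 1658 → Jun 8, 1658: 31 days (May has 31).
Jun 8, 1658 → Jul 8, 1658: 30 days (June has 30).
Jul 8, 1658 → Aug 8, 1658: 31 days (July has 31).
Aug 8, 1658 → Sep 8, 1658: 31 days (August has 31).
Sep 8, 1658 → Sep 30, 1658: 22 days.
Total: 7297 days.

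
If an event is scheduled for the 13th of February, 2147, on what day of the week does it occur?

Monday

Doomsday rule: the anchor day for the 2100s is Sunday. For year 47: 47÷12 = 3 r 11, and 11÷4 = 2, so 3+11+2 = 16.
Sunday + 16 ≡ Tuesday — that's 2147's doomsday.
In February the doomsday date is Feb 28 (2147 is not a leap year).
Feb 13 is 15 days before Feb 28; 15 mod 7 = 1, so Tuesday − 1 = Monday.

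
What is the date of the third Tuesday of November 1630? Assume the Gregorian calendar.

November 19, 1630

November 1, 1630 is a Friday.
The first Tuesday is therefore November 5 (4 days later).
The third Tuesday is 5 + 2×7 = November 19.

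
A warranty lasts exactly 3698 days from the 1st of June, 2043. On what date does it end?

July 16, 2053

+366 (one year; includes Feb 29, 2044) → Jun 1, 2044 (3332 left).
+365 (one year) → Jun 1, 2045 (2967 left).
+365 (one year) → Jun 1, 2046 (2602 left).
+365 (one year) → Jun 1, 2047 (2237 left).
+366 (one year; includes Feb 29, 2048) → Jun 1, 2048 (1871 left).
+365 (one year) → Jun 1, 2049 (1506 left).
+365 (one year) → Jun 1, 2050 (1141 left).
+365 (one year) → Jun 1, 2051 (776 left).
+366 (one year; includes Feb 29, 2052) → Jun 1, 2052 (410 left).
+365 (one year) → Jun 1, 2053 (45 left).
Jun has 30 days: +30 → Jul 1, 2053 (15 left).
+15 → Jul 16, 2053.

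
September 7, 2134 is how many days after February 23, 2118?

Feb 23, 2118 → Feb 23, 2119: 365 days.
Feb 23, 2119 → Feb 23, 2120: 365 days.
Feb 23, 2120 → Feb 23, 2121: 366 days (Feb 29, 2120 is in that span).
Feb 23, 2121 → Feb 23, 2122: 365 days.
Feb 23, 2122 → Feb 23, 2123: 365 days.
Feb 23, 2123 → Feb 23, 2124: 365 days.
Feb 23, 2124 → Feb 23, 2125: 366 days (Feb 29, 2124 is in that span).
Feb 23, 2125 → Feb 23, 2126: 365 days.
Feb 23, 2126 → Feb 23, 2127: 365 days.
Feb 23, 2127 → Feb 23, 2128: 365 days.
Feb 23, 2128 → Feb 23, 2129: 366 days (Feb 29, 2128 is in that span).
Feb 23, 2129 → Feb 23, 2130: 365 days.
Feb 23, 2130 → Feb 23, 2131: 365 days.
Feb 23, 2131 → Feb 23, 2132: 365 days.
Feb 23, 2132 → Feb 23, 2133: 366 days (Feb 29, 2132 is in that span).
Feb 23, 2133 → Feb 23, 2134: 365 days.
Feb 23, 2134 → Mar 23, 2134: 28 days (February has 28).
Mar 23, 2134 → Apr 23, 2134: 31 days (March has 31).
Apr 23, 2134 → May 23, 2134: 30 days (April has 30).
May 23, 2134 → Jun 23, 2134: 31 days (May has 31).
Jun 23, 2134 → Jul 23, 2134: 30 days (June has 30).
Jul 23, 2134 → Aug 23, 2134: 31 days (July has 31).
Aug 23, 2134 → Sep 7, 2134: 15 days.
Total: 6040 days.

6040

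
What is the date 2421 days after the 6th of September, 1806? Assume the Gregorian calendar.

April 23, 1813

+365 (one year) → Sep 6, 1807 (2056 left).
+366 (one year; includes Feb 29, 1808) → Sep 6, 1808 (1690 left).
+365 (one year) → Sep 6, 1809 (1325 left).
+365 (one year) → Sep 6, 1810 (960 left).
+365 (one year) → Sep 6, 1811 (595 left).
+366 (one year; includes Feb 29, 1812) → Sep 6, 1812 (229 left).
Sep has 30 days: +25 → Oct 1, 1812 (204 left).
Oct has 31 days: +31 → Nov 1, 1812 (173 left).
Nov has 30 days: +30 → Dec 1, 1812 (143 left).
Dec has 31 days: +31 → Jan 1, 1813 (112 left).
Jan has 31 days: +31 → Feb 1, 1813 (81 left).
Feb has 28 days: +28 → Mar 1, 1813 (53 left).
Mar has 31 days: +31 → Apr 1, 1813 (22 left).
+22 → Apr 23, 1813.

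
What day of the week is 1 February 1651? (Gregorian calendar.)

Wednesday

Doomsday rule: the anchor day for the 1600s is Tuesday. For year 51: 51÷12 = 4 r 3, and 3÷4 = 0, so 4+3+0 = 7.
Tuesday + 7 ≡ Tuesday — that's 1651's doomsday.
In February the doomsday date is Feb 28 (1651 is not a leap year).
Feb 1 is 27 days before Feb 28; 27 mod 7 = 6, so Tuesday − 6 = Wednesday.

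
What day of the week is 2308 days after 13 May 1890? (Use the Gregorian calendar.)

Sunday

May 13, 1890 is a Tuesday.
2308 mod 7 = 5, so 2308 days after a Tuesday is Tuesday + 5 = Sunday.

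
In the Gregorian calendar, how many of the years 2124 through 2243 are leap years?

29

Multiples of 4 in [2124,2243]: 30.
Of those, multiples of 100: 1 (not leap unless ÷400).
Multiples of 400: 0.
Leap years = 30 − 1 + 0 = 29.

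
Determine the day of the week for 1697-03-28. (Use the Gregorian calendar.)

Thursday

Doomsday rule: the anchor day for the 1600s is Tuesday. For year 97: 97÷12 = 8 r 1, and 1÷4 = 0, so 8+1+0 = 9.
Tuesday + 9 ≡ Thursday — that's 1697's doomsday.
In March the doomsday date is Mar 14.
Mar 28 is 14 days after Mar 14; 14 mod 7 = 0, so Thursday + 0 = Thursday.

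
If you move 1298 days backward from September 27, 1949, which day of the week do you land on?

First find the weekday of Sep 27, 1949. Doomsday rule: the anchor day for the 1900s is Wednesday. For year 49: 49÷12 = 4 r 1, and 1÷4 = 0, so 4+1+0 = 5.
Wednesday + 5 ≡ Monday — that's 1949's doomsday.
In September the doomsday date is Sep 5.
Sep 27 is 22 days after Sep 5; 22 mod 7 = 1, so Monday + 1 = Tuesday.
1298 mod 7 = 3, so 1298 days before a Tuesday is Tuesday − 3 = Saturday.

Saturday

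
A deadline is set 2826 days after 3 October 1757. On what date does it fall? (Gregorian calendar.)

June 29, 1765

+365 (one year) → Oct 3, 1758 (2461 left).
+365 (one year) → Oct 3, 1759 (2096 left).
+366 (one year; includes Feb 29, 1760) → Oct 3, 1760 (1730 left).
+365 (one year) → Oct 3, 1761 (1365 left).
+365 (one year) → Oct 3, 1762 (1000 left).
+365 (one year) → Oct 3, 1763 (635 left).
+366 (one year; includes Feb 29, 1764) → Oct 3, 1764 (269 left).
Oct has 31 days: +29 → Nov 1, 1764 (240 left).
Nov has 30 days: +30 → Dec 1, 1764 (210 left).
Dec has 31 days: +31 → Jan 1, 1765 (179 left).
Jan has 31 days: +31 → Feb 1, 1765 (148 left).
Feb has 28 days: +28 → Mar 1, 1765 (120 left).
Mar has 31 days: +31 → Apr 1, 1765 (89 left).
Apr has 30 days: +30 → May 1, 1765 (59 left).
May has 31 days: +31 → Jun 1, 1765 (28 left).
+28 → Jun 29, 1765.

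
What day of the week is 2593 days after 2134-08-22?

Wednesday

Aug 22, 2134 is a Sunday.
2593 mod 7 = 3, so 2593 days after a Sunday is Sunday + 3 = Wednesday.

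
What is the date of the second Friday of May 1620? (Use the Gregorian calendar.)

May 1, 1620 is a Friday.
The first Friday is therefore May 1 (same day).
The second Friday is 1 + 1×7 = May 8.

May 8, 1620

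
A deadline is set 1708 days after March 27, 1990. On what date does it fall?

November 29, 1994

+365 (one year) → Mar 27, 1991 (1343 left).
+366 (one year; includes Feb 29, 1992) → Mar 27, 1992 (977 left).
+365 (one year) → Mar 27, 1993 (612 left).
+365 (one year) → Mar 27, 1994 (247 left).
Mar has 31 days: +5 → Apr 1, 1994 (242 left).
Apr has 30 days: +30 → May 1, 1994 (212 left).
May has 31 days: +31 → Jun 1, 1994 (181 left).
Jun has 30 days: +30 → Jul 1, 1994 (151 left).
Jul has 31 days: +31 → Aug 1, 1994 (120 left).
Aug has 31 days: +31 → Sep 1, 1994 (89 left).
Sep has 30 days: +30 → Oct 1, 1994 (59 left).
Oct has 31 days: +31 → Nov 1, 1994 (28 left).
+28 → Nov 29, 1994.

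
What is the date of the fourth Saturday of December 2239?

December 28, 2239

December 1, 2239 is a Sunday.
The first Saturday is therefore December 7 (6 days later).
The fourth Saturday is 7 + 3×7 = December 28.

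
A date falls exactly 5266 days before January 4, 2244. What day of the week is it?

Tuesday

First find the weekday of Jan 4, 2244. Doomsday rule: the anchor day for the 2200s is Friday. For year 44: 44÷12 = 3 r 8, and 8÷4 = 2, so 3+8+2 = 13.
Friday + 13 ≡ Thursday — that's 2244's doomsday.
In January the doomsday date is Jan 4 (2244 is a leap year (divisible by 4)).
Jan 4 is the doomsday itself: Thursday.
5266 mod 7 = 2, so 5266 days before a Thursday is Thursday − 2 = Tuesday.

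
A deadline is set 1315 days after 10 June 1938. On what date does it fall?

January 15, 1942

+365 (one year) → Jun 10, 1939 (950 left).
+366 (one year; includes Feb 29, 1940) → Jun 10, 1940 (584 left).
+365 (one year) → Jun 10, 1941 (219 left).
Jun has 30 days: +21 → Jul 1, 1941 (198 left).
Jul has 31 days: +31 → Aug 1, 1941 (167 left).
Aug has 31 days: +31 → Sep 1, 1941 (136 left).
Sep has 30 days: +30 → Oct 1, 1941 (106 left).
Oct has 31 days: +31 → Nov 1, 1941 (75 left).
Nov has 30 days: +30 → Dec 1, 1941 (45 left).
Dec has 31 days: +31 → Jan 1, 1942 (14 left).
+14 → Jan 15, 1942.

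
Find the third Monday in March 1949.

March 21, 1949

March 1, 1949 is a Tuesday.
The first Monday is therefore March 7 (6 days later).
The third Monday is 7 + 2×7 = March 21.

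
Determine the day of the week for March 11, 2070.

Tuesday

Doomsday rule: the anchor day for the 2000s is Tuesday. For year 70: 70÷12 = 5 r 10, and 10÷4 = 2, so 5+10+2 = 17.
Tuesday + 17 ≡ Friday — that's 2070's doomsday.
In March the doomsday date is Mar 14.
Mar 11 is 3 days before Mar 14; 3 mod 7 = 3, so Friday − 3 = Tuesday.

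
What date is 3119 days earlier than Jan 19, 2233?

−366 (one year; includes Feb 29, 2232) → Jan 19, 2232 (2753 left).
−365 (one year) → Jan 19, 2231 (2388 left).
−365 (one year) → Jan 19, 2230 (2023 left).
−365 (one year) → Jan 19, 2229 (1658 left).
−366 (one year; includes Feb 29, 2228) → Jan 19, 2228 (1292 left).
−365 (one year) → Jan 19, 2227 (927 left).
−365 (one year) → Jan 19, 2226 (562 left).
−365 (one year) → Jan 19, 2225 (197 left).
−19 → Dec 31, 2224 (end of Dec, 31 days; 178 left).
−31 → Nov 30, 2224 (end of Nov, 30 days; 147 left).
−30 → Oct 31, 2224 (end of Oct, 31 days; 117 left).
−31 → Sep 30, 2224 (end of Sep, 30 days; 86 left).
−30 → Aug 31, 2224 (end of Aug, 31 days; 56 left).
−31 → Jul 31, 2224 (end of Jul, 31 days; 25 left).
−25 → Jul 6, 2224.

July 6, 2224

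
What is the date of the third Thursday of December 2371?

December 16, 2371

December 1, 2371 is a Wednesday.
The first Thursday is therefore December 2 (1 days later).
The third Thursday is 2 + 2×7 = December 16.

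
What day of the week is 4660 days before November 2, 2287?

Friday

First find the weekday of Nov 2, 2287. Doomsday rule: the anchor day for the 2200s is Friday. For year 87: 87÷12 = 7 r 3, and 3÷4 = 0, so 7+3+0 = 10.
Friday + 10 ≡ Monday — that's 2287's doomsday.
In November the doomsday date is Nov 7.
Nov 2 is 5 days before Nov 7; 5 mod 7 = 5, so Monday − 5 = Wednesday.
4660 mod 7 = 5, so 4660 days before a Wednesday is Wednesday − 5 = Friday.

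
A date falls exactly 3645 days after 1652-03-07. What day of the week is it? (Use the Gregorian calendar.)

First find the weekday of Mar 7, 1652. Doomsday rule: the anchor day for the 1600s is Tuesday. For year 52: 52÷12 = 4 r 4, and 4÷4 = 1, so 4+4+1 = 9.
Tuesday + 9 ≡ Thursday — that's 1652's doomsday.
In March the doomsday date is Mar 14.
Mar 7 is 7 days before Mar 14; 7 mod 7 = 0, so Thursday − 0 = Thursday.
3645 mod 7 = 5, so 3645 days after a Thursday is Thursday + 5 = Tuesday.

Tuesday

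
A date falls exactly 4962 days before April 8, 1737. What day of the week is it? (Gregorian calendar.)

Apr 8, 1737 is a Monday.
4962 mod 7 = 6, so 4962 days before a Monday is Monday − 6 = Tuesday.

Tuesday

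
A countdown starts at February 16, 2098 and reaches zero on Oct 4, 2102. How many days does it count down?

1690

Feb 16, 2098 → Feb 16, 2099: 365 days.
Feb 16, 2099 → Feb 16, 2100: 365 days.
Feb 16, 2100 → Feb 16, 2101: 365 days.
Feb 16, 2101 → Feb 16, 2102: 365 days.
Feb 16, 2102 → Mar 16, 2102: 28 days (February has 28).
Mar 16, 2102 → Apr 16, 2102: 31 days (March has 31).
Apr 16, 2102 → May 16, 2102: 30 days (April has 30).
May 16, 2102 → Jun 16, 2102: 31 days (May has 31).
Jun 16, 2102 → Jul 16, 2102: 30 days (June has 30).
Jul 16, 2102 → Aug 16, 2102: 31 days (July has 31).
Aug 16, 2102 → Sep 16, 2102: 31 days (August has 31).
Sep 16, 2102 → Oct 4, 2102: 18 days.
Total: 1690 days.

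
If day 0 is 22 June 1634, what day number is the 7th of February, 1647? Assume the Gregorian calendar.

4613

Jun 22, 1634 → Jun 22, 1635: 365 days.
Jun 22, 1635 → Jun 22, 1636: 366 days (Feb 29, 1636 is in that span).
Jun 22, 1636 → Jun 22, 1637: 365 days.
Jun 22, 1637 → Jun 22, 1638: 365 days.
Jun 22, 1638 → Jun 22, 1639: 365 days.
Jun 22, 1639 → Jun 22, 1640: 366 days (Feb 29, 1640 is in that span).
Jun 22, 1640 → Jun 22, 1641: 365 days.
Jun 22, 1641 → Jun 22, 1642: 365 days.
Jun 22, 1642 → Jun 22, 1643: 365 days.
Jun 22, 1643 → Jun 22, 1644: 366 days (Feb 29, 1644 is in that span).
Jun 22, 1644 → Jun 22, 1645: 365 days.
Jun 22, 1645 → Jun 22, 1646: 365 days.
Jun 22, 1646 → Jul 22, 1646: 30 days (June has 30).
Jul 22, 1646 → Aug 22, 1646: 31 days (July has 31).
Aug 22, 1646 → Sep 22, 1646: 31 days (August has 31).
Sep 22, 1646 → Oct 22, 1646: 30 days (September has 30).
Oct 22, 1646 → Nov 22, 1646: 31 days (October has 31).
Nov 22, 1646 → Dec 22, 1646: 30 days (November has 30).
Dec 22, 1646 → Jan 22, 1647: 31 days (December has 31).
Jan 22, 1647 → Feb 7, 1647: 16 days.
Total: 4613 days.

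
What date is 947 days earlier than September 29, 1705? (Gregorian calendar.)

−365 (one year) → Sep 29, 1704 (582 left).
−366 (one year; includes Feb 29, 1704) → Sep 29, 1703 (216 left).
−29 → Aug 31, 1703 (end of Aug, 31 days; 187 left).
−31 → Jul 31, 1703 (end of Jul, 31 days; 156 left).
−31 → Jun 30, 1703 (end of Jun, 30 days; 125 left).
−30 → May 31, 1703 (end of May, 31 days; 95 left).
−31 → Apr 30, 1703 (end of Apr, 30 days; 64 left).
−30 → Mar 31, 1703 (end of Mar, 31 days; 34 left).
−31 → Feb 28, 1703 (end of Feb, 28 days; 3 left).
−3 → Feb 25, 1703.

February 25, 1703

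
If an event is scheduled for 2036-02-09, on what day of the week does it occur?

Saturday

January 1, 2036 is a Tuesday.
Jan 1, 2036 → Feb 1, 2036: 31 days (January has 31).
Feb 1, 2036 → Feb 9, 2036: 8 days.
Total: 39 days.
39 mod 7 = 4, so Tuesday + 4 = Saturday.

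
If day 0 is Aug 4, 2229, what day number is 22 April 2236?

Aug 4, 2229 → Aug 4, 2230: 365 days.
Aug 4, 2230 → Aug 4, 2231: 365 days.
Aug 4, 2231 → Aug 4, 2232: 366 days (Feb 29, 2232 is in that span).
Aug 4, 2232 → Aug 4, 2233: 365 days.
Aug 4, 2233 → Aug 4, 2234: 365 days.
Aug 4, 2234 → Aug 4, 2235: 365 days.
Aug 4, 2235 → Sep 4, 2235: 31 days (August has 31).
Sep 4, 2235 → Oct 4, 2235: 30 days (September has 30).
Oct 4, 2235 → Nov 4, 2235: 31 days (October has 31).
Nov 4, 2235 → Dec 4, 2235: 30 days (November has 30).
Dec 4, 2235 → Jan 4, 2236: 31 days (December has 31).
Jan 4, 2236 → Feb 4, 2236: 31 days (January has 31).
Feb 4, 2236 → Mar 4, 2236: 29 days (February has 29).
Mar 4, 2236 → Apr 4, 2236: 31 days (March has 31).
Apr 4, 2236 → Apr 22, 2236: 18 days.
Total: 2453 days.

2453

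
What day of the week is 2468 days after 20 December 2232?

First find the weekday of Dec 20, 2232. Doomsday rule: the anchor day for the 2200s is Friday. For year 32: 32÷12 = 2 r 8, and 8÷4 = 2, so 2+8+2 = 12.
Friday + 12 ≡ Wednesday — that's 2232's doomsday.
In December the doomsday date is Dec 12.
Dec 20 is 8 days after Dec 12; 8 mod 7 = 1, so Wednesday + 1 = Thursday.
2468 mod 7 = 4, so 2468 days after a Thursday is Thursday + 4 = Monday.

Monday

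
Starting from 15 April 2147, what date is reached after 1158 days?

June 16, 2150

+366 (one year; includes Feb 29, 2148) → Apr 15, 2148 (792 left).
+365 (one year) → Apr 15, 2149 (427 left).
+365 (one year) → Apr 15, 2150 (62 left).
Apr has 30 days: +16 → May 1, 2150 (46 left).
May has 31 days: +31 → Jun 1, 2150 (15 left).
+15 → Jun 16, 2150.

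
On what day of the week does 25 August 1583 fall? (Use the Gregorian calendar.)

Thursday

Doomsday rule: the anchor day for the 1500s is Wednesday. For year 83: 83÷12 = 6 r 11, and 11÷4 = 2, so 6+11+2 = 19.
Wednesday + 19 ≡ Monday — that's 1583's doomsday.
In August the doomsday date is Aug 8.
Aug 25 is 17 days after Aug 8; 17 mod 7 = 3, so Monday + 3 = Thursday.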